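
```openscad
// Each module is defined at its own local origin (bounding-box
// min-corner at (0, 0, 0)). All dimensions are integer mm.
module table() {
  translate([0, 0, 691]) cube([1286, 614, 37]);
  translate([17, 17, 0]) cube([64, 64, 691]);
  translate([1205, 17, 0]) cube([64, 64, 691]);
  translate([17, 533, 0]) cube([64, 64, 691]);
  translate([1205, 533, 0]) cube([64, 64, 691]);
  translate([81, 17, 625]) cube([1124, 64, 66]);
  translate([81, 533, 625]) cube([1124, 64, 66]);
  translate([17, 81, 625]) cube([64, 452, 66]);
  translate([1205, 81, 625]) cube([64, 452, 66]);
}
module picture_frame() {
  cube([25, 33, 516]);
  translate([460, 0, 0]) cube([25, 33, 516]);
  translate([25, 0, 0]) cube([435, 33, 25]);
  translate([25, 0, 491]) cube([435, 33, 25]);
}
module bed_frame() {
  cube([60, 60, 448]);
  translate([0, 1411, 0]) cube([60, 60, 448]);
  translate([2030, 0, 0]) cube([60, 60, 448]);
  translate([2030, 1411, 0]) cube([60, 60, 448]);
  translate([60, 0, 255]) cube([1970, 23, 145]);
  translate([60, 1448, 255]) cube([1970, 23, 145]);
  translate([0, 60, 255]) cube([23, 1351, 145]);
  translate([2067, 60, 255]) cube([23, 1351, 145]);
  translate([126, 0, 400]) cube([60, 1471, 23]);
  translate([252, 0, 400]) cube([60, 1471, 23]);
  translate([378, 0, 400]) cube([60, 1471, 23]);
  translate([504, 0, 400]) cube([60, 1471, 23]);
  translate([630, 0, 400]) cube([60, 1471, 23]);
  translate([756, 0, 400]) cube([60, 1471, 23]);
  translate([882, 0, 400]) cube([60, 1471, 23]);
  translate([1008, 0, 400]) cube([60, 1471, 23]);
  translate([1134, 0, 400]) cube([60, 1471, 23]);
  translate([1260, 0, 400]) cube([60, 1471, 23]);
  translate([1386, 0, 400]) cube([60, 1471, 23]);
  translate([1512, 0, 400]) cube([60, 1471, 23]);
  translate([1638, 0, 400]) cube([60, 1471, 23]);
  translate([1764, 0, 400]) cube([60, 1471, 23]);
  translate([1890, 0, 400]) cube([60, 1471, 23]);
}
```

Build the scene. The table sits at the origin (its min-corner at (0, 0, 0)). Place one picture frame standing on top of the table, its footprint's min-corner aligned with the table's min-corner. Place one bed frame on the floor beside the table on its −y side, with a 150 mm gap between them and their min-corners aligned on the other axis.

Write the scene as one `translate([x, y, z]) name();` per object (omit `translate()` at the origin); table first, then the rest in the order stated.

table();
translate([0, 0, 728]) picture_frame();
translate([0, -1621, 0]) bed_frame();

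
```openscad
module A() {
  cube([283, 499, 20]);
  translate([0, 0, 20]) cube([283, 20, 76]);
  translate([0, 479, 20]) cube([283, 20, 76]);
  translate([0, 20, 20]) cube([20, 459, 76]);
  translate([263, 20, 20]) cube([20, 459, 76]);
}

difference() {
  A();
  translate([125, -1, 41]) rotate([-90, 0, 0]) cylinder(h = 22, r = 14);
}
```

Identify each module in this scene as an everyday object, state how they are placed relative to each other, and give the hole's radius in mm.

The subtracted cylinder has r = 14 mm.

A is an open box. The open box has a circular hole through its front wall. The hole's radius is 14 mm.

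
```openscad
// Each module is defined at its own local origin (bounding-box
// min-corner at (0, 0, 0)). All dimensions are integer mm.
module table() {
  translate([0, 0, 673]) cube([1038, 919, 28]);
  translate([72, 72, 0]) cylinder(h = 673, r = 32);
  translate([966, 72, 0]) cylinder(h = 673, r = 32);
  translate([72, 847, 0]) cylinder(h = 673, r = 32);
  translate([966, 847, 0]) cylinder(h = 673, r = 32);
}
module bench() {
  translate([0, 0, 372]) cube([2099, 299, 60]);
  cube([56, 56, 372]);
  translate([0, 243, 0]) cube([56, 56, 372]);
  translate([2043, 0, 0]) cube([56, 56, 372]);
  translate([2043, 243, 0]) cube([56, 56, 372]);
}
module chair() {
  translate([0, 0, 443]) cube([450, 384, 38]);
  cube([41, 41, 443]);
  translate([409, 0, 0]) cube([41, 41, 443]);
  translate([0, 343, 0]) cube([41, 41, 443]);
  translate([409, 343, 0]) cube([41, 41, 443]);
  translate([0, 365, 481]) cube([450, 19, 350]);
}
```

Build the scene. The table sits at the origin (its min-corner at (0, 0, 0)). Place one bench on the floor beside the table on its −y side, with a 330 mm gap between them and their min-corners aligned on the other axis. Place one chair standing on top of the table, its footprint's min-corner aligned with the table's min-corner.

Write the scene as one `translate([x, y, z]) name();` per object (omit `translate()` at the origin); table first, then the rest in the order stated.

table();
translate([0, -629, 0]) bench();
translate([0, 0, 701]) chair();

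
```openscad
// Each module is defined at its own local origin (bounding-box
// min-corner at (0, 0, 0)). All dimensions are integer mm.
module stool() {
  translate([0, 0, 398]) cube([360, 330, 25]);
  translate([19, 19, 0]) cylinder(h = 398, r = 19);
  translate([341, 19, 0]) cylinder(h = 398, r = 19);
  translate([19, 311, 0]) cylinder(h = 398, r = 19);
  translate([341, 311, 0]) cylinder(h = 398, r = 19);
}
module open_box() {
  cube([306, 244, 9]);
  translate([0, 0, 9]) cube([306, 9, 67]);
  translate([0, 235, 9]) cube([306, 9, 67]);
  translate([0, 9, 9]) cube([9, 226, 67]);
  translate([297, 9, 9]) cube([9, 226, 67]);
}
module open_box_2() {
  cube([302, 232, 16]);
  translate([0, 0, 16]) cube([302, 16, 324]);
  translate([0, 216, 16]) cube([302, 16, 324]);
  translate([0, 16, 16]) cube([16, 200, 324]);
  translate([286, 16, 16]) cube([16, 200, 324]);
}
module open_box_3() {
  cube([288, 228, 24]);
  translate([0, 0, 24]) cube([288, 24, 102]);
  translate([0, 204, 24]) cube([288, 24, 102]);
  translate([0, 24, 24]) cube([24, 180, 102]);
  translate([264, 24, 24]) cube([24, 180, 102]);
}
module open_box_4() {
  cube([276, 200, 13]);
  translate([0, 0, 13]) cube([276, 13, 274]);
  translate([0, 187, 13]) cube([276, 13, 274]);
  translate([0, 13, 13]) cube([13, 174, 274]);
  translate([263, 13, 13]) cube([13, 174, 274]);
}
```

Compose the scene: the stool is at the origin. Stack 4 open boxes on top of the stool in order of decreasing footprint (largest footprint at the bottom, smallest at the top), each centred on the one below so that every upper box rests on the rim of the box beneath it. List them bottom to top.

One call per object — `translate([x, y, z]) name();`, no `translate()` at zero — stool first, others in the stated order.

stool();
translate([27, 43, 423]) open_box();
translate([29, 49, 499]) open_box_2();
translate([36, 51, 839]) open_box_3();
translate([42, 65, 965]) open_box_4();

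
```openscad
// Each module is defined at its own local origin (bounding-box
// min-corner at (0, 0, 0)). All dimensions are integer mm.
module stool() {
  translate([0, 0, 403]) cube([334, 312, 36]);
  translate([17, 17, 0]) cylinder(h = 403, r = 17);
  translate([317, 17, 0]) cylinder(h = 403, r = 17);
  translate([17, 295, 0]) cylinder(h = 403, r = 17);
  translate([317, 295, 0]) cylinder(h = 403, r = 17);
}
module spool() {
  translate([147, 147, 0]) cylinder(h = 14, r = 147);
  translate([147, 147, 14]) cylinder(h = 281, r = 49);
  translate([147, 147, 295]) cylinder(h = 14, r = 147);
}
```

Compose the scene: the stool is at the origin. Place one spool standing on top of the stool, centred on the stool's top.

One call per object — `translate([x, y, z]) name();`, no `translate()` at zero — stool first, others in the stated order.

stool();
translate([20, 9, 439]) spool();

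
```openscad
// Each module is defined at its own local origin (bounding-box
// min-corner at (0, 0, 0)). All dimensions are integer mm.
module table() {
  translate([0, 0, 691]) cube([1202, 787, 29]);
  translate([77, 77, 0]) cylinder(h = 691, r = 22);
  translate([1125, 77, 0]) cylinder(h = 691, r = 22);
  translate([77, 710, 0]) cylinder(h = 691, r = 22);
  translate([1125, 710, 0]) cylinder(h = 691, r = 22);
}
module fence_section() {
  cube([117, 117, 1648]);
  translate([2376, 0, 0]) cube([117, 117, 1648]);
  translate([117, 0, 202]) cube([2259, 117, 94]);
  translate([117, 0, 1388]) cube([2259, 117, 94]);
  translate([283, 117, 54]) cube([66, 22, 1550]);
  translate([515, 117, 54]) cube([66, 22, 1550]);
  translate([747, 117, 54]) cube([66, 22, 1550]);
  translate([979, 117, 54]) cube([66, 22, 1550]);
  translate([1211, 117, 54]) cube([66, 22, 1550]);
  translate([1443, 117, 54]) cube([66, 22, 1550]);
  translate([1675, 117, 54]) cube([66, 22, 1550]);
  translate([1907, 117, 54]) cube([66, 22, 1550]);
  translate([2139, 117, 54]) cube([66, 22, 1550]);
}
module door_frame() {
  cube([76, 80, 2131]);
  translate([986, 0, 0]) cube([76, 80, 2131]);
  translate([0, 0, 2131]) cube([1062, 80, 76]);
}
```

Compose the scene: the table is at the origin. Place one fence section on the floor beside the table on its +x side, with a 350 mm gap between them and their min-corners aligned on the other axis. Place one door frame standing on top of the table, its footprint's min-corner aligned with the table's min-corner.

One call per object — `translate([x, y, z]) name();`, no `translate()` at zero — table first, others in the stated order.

table();
translate([1552, 0, 0]) fence_section();
translate([0, 0, 720]) door_frame();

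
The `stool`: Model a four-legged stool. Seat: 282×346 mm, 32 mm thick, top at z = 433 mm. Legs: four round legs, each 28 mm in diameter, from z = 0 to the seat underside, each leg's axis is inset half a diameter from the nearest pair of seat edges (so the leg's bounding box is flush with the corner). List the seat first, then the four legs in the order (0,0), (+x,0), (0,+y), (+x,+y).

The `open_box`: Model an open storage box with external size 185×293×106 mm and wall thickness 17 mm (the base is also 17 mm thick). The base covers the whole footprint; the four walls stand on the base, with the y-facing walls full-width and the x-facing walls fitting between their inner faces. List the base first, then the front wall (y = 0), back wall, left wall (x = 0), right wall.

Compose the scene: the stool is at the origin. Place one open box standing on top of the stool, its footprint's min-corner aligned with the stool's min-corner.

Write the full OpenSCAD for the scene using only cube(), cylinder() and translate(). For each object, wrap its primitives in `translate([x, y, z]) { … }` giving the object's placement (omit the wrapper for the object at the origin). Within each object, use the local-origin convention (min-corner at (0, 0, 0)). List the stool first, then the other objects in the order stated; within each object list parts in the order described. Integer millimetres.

translate([0, 0, 401]) cube([282, 346, 32]);
translate([14, 14, 0]) cylinder(h = 401, r = 14);
translate([268, 14, 0]) cylinder(h = 401, r = 14);
translate([14, 332, 0]) cylinder(h = 401, r = 14);
translate([268, 332, 0]) cylinder(h = 401, r = 14);
translate([0, 0, 433]) {
  cube([185, 293, 17]);
  translate([0, 0, 17]) cube([185, 17, 89]);
  translate([0, 276, 17]) cube([185, 17, 89]);
  translate([0, 17, 17]) cube([17, 259, 89]);
  translate([168, 17, 17]) cube([17, 259, 89]);
}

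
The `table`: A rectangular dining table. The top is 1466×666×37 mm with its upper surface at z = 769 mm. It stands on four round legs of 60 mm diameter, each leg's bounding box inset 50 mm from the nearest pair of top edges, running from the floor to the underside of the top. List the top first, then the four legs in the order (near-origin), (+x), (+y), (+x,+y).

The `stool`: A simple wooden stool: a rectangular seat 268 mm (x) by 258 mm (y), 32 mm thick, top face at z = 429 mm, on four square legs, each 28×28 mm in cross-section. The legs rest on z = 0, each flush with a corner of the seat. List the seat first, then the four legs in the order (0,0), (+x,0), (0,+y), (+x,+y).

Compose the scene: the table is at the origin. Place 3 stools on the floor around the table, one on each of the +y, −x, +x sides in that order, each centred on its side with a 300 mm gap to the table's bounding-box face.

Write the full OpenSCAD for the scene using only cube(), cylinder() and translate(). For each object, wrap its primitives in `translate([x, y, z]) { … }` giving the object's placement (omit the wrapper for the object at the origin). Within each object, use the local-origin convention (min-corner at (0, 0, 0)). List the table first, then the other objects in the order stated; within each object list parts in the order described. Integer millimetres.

translate([0, 0, 732]) cube([1466, 666, 37]);
translate([80, 80, 0]) cylinder(h = 732, r = 30);
translate([1386, 80, 0]) cylinder(h = 732, r = 30);
translate([80, 586, 0]) cylinder(h = 732, r = 30);
translate([1386, 586, 0]) cylinder(h = 732, r = 30);
translate([599, 966, 0]) {
  translate([0, 0, 397]) cube([268, 258, 32]);
  cube([28, 28, 397]);
  translate([240, 0, 0]) cube([28, 28, 397]);
  translate([0, 230, 0]) cube([28, 28, 397]);
  translate([240, 230, 0]) cube([28, 28, 397]);
}
translate([-568, 204, 0]) {
  translate([0, 0, 397]) cube([268, 258, 32]);
  cube([28, 28, 397]);
  translate([240, 0, 0]) cube([28, 28, 397]);
  translate([0, 230, 0]) cube([28, 28, 397]);
  translate([240, 230, 0]) cube([28, 28, 397]);
}
translate([1766, 204, 0]) {
  translate([0, 0, 397]) cube([268, 258, 32]);
  cube([28, 28, 397]);
  translate([240, 0, 0]) cube([28, 28, 397]);
  translate([0, 230, 0]) cube([28, 28, 397]);
  translate([240, 230, 0]) cube([28, 28, 397]);
}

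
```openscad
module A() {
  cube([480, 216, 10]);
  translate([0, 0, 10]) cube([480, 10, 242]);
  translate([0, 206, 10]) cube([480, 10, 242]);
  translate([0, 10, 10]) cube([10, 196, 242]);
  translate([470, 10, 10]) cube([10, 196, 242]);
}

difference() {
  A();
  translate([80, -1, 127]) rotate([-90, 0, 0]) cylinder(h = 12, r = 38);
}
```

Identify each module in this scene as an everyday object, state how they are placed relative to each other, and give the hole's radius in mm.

A is an open box. The open box has a circular hole through its front wall. The hole's radius is 38 mm.

The subtracted cylinder has r = 38 mm.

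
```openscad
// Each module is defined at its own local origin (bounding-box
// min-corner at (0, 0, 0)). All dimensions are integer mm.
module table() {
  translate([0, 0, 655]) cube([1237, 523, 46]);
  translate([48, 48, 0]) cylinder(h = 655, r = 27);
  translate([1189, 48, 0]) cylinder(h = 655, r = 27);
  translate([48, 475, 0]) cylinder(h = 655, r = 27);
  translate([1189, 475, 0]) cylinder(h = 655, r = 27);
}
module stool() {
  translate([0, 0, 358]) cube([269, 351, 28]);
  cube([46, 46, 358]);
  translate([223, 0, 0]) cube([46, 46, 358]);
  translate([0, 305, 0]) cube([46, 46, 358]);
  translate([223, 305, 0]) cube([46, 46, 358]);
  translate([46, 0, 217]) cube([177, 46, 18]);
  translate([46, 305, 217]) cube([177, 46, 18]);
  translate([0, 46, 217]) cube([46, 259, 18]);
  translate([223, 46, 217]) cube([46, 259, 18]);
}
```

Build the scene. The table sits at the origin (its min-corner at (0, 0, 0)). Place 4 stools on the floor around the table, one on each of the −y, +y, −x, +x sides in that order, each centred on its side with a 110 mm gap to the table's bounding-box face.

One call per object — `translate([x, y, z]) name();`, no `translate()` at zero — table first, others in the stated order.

table();
translate([484, -461, 0]) stool();
translate([484, 633, 0]) stool();
translate([-379, 86, 0]) stool();
translate([1347, 86, 0]) stool();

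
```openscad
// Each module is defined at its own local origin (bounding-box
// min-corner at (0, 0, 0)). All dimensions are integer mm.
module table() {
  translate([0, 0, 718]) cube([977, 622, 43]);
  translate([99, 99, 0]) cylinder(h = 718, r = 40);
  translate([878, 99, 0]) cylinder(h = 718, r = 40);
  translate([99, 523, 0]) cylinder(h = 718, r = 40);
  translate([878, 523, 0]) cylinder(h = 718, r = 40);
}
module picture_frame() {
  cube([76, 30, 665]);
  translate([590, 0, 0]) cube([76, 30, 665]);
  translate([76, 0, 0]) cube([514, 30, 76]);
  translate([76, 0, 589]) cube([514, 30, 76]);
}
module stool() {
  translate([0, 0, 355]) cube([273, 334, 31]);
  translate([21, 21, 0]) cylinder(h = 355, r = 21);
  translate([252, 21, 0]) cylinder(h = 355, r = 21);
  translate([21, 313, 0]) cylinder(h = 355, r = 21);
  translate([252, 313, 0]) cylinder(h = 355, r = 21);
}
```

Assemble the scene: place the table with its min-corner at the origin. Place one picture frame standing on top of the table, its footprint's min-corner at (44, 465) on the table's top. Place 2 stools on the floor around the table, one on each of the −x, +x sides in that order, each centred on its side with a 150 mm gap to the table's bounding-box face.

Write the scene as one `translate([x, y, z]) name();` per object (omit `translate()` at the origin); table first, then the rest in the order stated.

table();
translate([44, 465, 761]) picture_frame();
translate([-423, 144, 0]) stool();
translate([1127, 144, 0]) stool();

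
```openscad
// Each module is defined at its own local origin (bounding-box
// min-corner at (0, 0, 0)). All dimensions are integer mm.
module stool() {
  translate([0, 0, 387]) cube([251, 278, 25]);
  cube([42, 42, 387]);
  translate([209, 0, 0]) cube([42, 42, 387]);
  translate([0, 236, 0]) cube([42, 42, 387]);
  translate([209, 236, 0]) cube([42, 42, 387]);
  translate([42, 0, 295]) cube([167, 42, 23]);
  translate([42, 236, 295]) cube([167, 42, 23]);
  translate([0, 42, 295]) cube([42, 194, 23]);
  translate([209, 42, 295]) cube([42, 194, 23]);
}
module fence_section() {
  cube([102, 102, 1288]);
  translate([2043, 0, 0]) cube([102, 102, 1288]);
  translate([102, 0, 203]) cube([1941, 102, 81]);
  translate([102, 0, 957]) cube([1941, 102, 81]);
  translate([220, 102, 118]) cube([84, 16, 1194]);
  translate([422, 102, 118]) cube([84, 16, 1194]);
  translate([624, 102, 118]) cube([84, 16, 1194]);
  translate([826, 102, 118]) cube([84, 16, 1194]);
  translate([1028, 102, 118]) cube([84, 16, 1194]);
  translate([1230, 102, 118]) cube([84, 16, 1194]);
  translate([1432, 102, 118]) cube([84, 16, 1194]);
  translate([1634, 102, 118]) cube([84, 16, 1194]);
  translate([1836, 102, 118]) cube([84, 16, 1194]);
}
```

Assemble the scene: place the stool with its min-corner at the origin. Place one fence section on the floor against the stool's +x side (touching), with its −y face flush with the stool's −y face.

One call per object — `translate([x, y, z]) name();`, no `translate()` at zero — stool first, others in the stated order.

stool();
translate([251, 0, 0]) fence_section();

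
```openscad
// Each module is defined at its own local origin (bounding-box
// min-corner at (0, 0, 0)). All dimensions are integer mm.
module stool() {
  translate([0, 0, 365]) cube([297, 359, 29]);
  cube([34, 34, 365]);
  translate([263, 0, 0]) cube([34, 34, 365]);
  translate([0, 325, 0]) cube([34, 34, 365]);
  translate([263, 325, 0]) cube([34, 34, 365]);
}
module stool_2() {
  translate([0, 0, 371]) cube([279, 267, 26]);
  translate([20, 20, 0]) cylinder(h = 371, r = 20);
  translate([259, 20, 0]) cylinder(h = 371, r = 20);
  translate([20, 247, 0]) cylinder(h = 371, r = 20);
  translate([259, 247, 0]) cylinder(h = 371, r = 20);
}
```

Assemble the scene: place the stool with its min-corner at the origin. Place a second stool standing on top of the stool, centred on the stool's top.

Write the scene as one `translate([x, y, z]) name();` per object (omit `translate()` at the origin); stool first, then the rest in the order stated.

stool();
translate([9, 46, 394]) stool_2();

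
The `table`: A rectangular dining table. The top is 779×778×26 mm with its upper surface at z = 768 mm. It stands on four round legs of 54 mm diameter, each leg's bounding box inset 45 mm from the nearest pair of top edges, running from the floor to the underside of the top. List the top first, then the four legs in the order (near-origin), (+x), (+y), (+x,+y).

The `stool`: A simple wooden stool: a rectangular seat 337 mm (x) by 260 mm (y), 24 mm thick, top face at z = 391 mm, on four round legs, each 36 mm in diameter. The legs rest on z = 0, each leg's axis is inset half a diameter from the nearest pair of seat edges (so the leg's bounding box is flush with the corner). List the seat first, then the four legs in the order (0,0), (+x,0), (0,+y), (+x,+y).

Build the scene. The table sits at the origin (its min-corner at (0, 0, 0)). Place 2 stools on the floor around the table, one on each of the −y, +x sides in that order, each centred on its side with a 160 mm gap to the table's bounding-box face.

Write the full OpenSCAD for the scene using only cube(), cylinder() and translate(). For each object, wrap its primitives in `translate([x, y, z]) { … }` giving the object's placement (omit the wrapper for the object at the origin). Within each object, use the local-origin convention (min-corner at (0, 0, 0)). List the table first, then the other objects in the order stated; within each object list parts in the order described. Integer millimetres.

translate([0, 0, 742]) cube([779, 778, 26]);
translate([72, 72, 0]) cylinder(h = 742, r = 27);
translate([707, 72, 0]) cylinder(h = 742, r = 27);
translate([72, 706, 0]) cylinder(h = 742, r = 27);
translate([707, 706, 0]) cylinder(h = 742, r = 27);
translate([221, -420, 0]) {
  translate([0, 0, 367]) cube([337, 260, 24]);
  translate([18, 18, 0]) cylinder(h = 367, r = 18);
  translate([319, 18, 0]) cylinder(h = 367, r = 18);
  translate([18, 242, 0]) cylinder(h = 367, r = 18);
  translate([319, 242, 0]) cylinder(h = 367, r = 18);
}
translate([939, 259, 0]) {
  translate([0, 0, 367]) cube([337, 260, 24]);
  translate([18, 18, 0]) cylinder(h = 367, r = 18);
  translate([319, 18, 0]) cylinder(h = 367, r = 18);
  translate([18, 242, 0]) cylinder(h = 367, r = 18);
  translate([319, 242, 0]) cylinder(h = 367, r = 18);
}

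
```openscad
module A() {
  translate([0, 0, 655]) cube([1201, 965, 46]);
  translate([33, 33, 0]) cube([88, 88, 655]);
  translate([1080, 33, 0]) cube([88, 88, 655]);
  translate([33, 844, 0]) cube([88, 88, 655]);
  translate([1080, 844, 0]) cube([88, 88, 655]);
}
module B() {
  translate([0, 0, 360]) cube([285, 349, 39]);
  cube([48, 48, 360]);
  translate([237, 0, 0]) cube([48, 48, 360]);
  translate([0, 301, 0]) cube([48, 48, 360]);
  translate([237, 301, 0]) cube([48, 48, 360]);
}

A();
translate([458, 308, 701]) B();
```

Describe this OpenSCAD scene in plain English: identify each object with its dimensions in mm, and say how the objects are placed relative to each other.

A is a table: top 1201 mm (x) × 965 mm (y), 46 mm thick, upper face at z = 701 mm, on four 88×88 mm square legs, each inset 33 mm from the nearest pair of top edges, running from z = 0 to the bottom of the top.

B is a four-legged stool. The seat is 285×349 mm, 39 mm thick, top at z = 399 mm. It stands on four square legs, each 48×48 mm in cross-section, from z = 0 to the seat underside, each flush with a corner of the seat.

The stool is on top of the table, centred.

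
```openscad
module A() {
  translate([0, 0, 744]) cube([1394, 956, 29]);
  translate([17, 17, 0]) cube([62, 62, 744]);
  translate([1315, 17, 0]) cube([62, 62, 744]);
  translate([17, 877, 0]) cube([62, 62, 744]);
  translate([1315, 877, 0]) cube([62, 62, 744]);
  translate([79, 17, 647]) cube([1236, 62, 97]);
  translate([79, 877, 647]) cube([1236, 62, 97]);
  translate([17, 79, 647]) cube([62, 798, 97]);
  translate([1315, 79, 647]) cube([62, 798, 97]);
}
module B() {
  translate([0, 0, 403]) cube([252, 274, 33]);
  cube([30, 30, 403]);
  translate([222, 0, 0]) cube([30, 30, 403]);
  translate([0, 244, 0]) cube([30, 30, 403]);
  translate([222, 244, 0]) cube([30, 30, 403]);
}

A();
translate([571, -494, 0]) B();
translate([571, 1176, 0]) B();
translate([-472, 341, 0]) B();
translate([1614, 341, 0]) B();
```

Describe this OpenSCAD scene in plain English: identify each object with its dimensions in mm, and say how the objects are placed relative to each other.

A is a table with a 1394×956 mm rectangular top, 29 mm thick, top surface at z = 773 mm, supported by four 62×62 mm square legs, each inset 17 mm from the nearest pair of top edges, running from the floor. Four apron rails, 62 mm thick and 97 mm tall, run between adjacent legs with their top edges flush with the underside of the top and their outer faces flush with the legs' outer faces.

B is a four-legged stool. The seat is a 252×274×33 mm slab whose top surface is at z = 436 mm; four square legs, each 30×30 mm in cross-section, run from the floor (z = 0) to the underside of the seat, each flush with a corner of the seat.

Four stools sit around the table at the −y, +y, −x, +x sides.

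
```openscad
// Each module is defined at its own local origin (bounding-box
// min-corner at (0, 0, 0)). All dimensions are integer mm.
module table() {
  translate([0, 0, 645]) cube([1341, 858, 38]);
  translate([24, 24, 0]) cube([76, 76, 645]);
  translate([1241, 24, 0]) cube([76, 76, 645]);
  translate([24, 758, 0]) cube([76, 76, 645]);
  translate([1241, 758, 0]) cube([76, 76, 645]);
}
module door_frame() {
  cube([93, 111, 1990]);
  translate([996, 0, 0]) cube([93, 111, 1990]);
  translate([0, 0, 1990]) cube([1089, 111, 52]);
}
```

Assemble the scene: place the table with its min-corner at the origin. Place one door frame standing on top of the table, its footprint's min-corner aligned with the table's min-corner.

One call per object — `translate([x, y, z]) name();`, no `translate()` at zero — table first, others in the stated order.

table();
translate([0, 0, 683]) door_frame();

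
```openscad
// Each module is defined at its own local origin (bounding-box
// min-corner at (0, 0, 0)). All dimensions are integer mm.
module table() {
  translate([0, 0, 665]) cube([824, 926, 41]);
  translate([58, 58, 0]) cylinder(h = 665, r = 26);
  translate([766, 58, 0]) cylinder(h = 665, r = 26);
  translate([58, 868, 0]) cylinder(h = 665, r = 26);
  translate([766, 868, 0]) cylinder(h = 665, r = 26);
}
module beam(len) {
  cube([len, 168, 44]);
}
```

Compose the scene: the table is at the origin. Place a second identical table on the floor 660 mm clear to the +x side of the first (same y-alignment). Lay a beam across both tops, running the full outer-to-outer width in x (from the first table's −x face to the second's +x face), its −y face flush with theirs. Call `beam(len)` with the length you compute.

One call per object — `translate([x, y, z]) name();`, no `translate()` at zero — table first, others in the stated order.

table();
translate([1484, 0, 0]) table();
translate([0, 0, 706]) beam(2308);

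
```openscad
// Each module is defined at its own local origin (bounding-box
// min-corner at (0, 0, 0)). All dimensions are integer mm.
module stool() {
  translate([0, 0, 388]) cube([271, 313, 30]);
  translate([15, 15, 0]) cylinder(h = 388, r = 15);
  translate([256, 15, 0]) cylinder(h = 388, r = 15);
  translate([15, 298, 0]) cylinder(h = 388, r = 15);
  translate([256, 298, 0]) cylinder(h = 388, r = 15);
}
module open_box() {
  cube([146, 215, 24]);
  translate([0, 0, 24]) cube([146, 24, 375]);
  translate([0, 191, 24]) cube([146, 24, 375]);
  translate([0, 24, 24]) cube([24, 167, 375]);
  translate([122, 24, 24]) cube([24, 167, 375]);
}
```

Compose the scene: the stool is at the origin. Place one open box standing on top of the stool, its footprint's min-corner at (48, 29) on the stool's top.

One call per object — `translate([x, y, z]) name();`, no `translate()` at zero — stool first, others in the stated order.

stool();
translate([48, 29, 418]) open_box();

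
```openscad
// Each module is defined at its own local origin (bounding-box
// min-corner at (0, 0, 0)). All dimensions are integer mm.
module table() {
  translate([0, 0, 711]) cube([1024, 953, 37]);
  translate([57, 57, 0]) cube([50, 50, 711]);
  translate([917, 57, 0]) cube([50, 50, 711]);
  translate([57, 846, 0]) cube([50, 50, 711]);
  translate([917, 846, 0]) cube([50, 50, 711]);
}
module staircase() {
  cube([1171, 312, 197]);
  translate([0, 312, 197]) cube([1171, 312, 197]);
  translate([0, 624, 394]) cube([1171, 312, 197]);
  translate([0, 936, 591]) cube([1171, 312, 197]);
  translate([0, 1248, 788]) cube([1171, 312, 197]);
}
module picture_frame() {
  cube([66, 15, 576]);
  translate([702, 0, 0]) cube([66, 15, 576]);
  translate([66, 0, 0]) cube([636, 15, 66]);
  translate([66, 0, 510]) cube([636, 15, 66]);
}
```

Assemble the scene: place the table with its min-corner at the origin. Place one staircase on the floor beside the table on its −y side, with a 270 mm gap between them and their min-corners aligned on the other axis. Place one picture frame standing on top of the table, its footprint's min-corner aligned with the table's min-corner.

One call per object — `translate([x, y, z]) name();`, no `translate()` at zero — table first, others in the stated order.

table();
translate([0, -1830, 0]) staircase();
translate([0, 0, 748]) picture_frame();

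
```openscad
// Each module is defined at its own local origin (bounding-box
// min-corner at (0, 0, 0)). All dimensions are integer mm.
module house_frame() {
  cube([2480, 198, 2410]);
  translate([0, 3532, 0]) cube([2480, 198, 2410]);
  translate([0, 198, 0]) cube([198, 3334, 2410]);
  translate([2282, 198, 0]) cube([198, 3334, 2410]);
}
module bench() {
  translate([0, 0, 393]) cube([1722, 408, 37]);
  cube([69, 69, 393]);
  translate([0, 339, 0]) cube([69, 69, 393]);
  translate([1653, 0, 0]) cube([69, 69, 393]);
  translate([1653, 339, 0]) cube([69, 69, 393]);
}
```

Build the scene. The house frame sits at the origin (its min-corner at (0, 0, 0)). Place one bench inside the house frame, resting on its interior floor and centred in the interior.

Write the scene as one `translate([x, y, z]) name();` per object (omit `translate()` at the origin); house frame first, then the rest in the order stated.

house_frame();
translate([379, 1661, 0]) bench();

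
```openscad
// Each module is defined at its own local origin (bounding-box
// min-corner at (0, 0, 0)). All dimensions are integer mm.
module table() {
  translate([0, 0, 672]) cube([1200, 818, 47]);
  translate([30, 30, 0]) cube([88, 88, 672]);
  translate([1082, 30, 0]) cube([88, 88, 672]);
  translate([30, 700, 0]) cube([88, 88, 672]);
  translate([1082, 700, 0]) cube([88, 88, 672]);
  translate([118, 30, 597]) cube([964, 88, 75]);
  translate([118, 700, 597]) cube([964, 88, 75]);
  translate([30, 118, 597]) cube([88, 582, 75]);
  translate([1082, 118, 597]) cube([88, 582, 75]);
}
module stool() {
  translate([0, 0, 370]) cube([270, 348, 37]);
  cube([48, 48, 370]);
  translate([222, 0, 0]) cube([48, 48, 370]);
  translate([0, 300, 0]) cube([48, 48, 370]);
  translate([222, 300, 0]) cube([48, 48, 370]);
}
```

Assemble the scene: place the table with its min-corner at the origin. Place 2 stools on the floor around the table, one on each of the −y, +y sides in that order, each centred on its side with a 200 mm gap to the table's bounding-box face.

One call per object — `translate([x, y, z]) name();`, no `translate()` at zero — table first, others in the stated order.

table();
translate([465, -548, 0]) stool();
translate([465, 1018, 0]) stool();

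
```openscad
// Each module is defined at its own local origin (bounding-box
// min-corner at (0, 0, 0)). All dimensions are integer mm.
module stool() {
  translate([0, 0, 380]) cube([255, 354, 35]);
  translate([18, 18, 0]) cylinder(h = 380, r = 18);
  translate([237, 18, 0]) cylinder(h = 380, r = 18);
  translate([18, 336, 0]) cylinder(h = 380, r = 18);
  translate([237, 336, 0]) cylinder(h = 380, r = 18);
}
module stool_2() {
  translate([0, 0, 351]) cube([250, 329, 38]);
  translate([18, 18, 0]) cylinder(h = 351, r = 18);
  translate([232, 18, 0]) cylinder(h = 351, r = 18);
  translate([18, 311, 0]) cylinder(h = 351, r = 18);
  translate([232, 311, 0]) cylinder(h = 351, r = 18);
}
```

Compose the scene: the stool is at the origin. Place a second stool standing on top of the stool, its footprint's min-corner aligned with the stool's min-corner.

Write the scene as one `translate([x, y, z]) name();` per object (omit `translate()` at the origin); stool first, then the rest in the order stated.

stool();
translate([0, 0, 415]) stool_2();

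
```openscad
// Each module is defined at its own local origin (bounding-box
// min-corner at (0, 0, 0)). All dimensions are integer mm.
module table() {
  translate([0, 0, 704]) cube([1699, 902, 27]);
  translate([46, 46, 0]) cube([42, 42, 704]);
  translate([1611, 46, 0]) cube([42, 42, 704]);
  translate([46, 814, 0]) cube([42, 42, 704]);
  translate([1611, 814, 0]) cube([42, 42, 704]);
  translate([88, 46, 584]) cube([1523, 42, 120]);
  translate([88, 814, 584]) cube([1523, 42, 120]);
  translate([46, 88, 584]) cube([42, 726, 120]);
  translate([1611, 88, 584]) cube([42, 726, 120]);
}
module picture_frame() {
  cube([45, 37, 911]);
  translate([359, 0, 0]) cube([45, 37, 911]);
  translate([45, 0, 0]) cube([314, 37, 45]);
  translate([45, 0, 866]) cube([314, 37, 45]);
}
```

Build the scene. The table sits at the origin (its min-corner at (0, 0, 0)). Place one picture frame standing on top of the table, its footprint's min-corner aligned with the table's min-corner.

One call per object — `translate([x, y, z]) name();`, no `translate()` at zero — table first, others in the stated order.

table();
translate([0, 0, 731]) picture_frame();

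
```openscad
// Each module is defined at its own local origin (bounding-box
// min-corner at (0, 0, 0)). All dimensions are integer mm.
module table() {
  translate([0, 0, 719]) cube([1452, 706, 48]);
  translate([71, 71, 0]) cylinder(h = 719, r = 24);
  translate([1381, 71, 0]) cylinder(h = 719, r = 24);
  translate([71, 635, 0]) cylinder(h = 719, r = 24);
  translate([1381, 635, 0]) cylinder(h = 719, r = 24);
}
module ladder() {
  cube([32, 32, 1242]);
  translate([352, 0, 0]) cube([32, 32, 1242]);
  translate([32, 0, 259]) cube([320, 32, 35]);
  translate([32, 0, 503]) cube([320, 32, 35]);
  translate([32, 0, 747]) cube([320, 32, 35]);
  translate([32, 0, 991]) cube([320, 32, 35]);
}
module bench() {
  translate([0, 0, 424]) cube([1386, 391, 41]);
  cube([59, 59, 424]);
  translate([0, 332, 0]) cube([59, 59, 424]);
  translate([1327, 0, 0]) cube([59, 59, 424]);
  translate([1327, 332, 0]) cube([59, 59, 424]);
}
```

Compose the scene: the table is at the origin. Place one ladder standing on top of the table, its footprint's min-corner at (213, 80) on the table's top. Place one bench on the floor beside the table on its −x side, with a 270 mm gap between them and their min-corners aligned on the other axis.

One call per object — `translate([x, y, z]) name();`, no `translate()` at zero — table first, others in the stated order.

table();
translate([213, 80, 767]) ladder();
translate([-1656, 0, 0]) bench();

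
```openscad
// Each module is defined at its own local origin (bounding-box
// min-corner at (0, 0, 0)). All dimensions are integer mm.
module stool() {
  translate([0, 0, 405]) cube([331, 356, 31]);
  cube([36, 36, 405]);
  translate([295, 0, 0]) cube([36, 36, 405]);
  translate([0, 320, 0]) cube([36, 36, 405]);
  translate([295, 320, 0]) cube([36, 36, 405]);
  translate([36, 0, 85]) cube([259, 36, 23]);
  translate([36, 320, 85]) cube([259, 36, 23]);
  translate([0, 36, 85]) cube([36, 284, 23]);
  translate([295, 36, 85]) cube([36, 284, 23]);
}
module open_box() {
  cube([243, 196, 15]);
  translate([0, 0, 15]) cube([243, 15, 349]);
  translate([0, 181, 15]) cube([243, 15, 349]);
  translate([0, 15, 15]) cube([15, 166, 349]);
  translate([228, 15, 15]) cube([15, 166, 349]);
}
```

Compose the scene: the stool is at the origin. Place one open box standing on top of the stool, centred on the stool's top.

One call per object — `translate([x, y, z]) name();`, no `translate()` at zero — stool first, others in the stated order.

stool();
translate([44, 80, 436]) open_box();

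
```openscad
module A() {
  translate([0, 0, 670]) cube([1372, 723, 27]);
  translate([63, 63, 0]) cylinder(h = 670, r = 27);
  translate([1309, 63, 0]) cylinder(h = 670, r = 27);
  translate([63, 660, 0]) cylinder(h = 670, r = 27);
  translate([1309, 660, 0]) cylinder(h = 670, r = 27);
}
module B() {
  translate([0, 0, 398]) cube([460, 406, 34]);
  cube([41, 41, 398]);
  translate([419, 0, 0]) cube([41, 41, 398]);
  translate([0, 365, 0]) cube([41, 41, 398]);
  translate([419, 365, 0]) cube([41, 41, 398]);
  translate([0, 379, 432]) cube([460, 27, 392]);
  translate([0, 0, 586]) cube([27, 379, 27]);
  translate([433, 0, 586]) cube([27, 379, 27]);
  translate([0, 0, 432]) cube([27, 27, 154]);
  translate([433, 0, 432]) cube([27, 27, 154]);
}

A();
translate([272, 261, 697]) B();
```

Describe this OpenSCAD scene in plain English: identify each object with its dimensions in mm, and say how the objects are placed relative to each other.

A is a table: top 1372 mm (x) × 723 mm (y), 27 mm thick, upper face at z = 697 mm, on four round legs of 54 mm diameter, each leg's bounding box inset 36 mm from the nearest pair of top edges, running from z = 0 to the bottom of the top.

B is a chair. The seat is a 460×406×34 mm slab with its top at z = 432 mm, on four 41×41 mm corner legs (flush with the seat edges, standing on z = 0). A flat backrest 27 mm thick, 392 mm tall, spans the full seat width and rises from the seat top along its +y edge, rear face flush with the rear of the seat. Two armrests of 27×27 mm section run along each side from the seat's front edge to the front of the backrest, top faces 181 mm above the seat top and outer faces flush with the seat's x-edges; a 27×27 mm post under the front of each armrest stands on the seat at the front corner.

The chair is on top of the table.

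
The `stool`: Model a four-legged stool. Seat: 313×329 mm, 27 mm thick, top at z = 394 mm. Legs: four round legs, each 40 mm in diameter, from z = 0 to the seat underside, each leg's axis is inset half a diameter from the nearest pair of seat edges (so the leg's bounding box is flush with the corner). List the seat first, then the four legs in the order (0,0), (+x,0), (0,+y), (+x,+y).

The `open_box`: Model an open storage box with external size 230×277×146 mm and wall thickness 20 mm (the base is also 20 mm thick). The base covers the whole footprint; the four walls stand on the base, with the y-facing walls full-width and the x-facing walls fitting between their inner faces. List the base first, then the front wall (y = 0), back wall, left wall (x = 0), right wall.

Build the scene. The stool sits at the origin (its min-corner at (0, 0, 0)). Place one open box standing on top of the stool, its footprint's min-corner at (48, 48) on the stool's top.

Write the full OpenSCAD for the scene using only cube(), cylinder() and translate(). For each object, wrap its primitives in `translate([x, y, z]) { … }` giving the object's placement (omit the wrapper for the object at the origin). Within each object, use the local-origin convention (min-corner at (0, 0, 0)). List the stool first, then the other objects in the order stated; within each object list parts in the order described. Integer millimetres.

translate([0, 0, 367]) cube([313, 329, 27]);
translate([20, 20, 0]) cylinder(h = 367, r = 20);
translate([293, 20, 0]) cylinder(h = 367, r = 20);
translate([20, 309, 0]) cylinder(h = 367, r = 20);
translate([293, 309, 0]) cylinder(h = 367, r = 20);
translate([48, 48, 394]) {
  cube([230, 277, 20]);
  translate([0, 0, 20]) cube([230, 20, 126]);
  translate([0, 257, 20]) cube([230, 20, 126]);
  translate([0, 20, 20]) cube([20, 237, 126]);
  translate([210, 20, 20]) cube([20, 237, 126]);
}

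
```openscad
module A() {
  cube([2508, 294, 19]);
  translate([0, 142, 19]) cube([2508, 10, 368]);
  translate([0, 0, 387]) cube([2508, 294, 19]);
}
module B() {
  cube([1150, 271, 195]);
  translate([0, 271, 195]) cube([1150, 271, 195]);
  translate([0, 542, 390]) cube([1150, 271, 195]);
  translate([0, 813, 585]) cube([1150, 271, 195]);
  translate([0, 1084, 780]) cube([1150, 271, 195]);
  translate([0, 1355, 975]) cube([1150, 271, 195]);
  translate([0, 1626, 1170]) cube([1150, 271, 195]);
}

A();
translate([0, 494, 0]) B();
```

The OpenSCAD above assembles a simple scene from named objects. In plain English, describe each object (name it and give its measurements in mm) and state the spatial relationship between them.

A is an I-beam lying along x, 2508 mm long. Overall section height 406 mm. Two flanges 294 mm wide (y) and 19 mm thick, one on the floor and one at the top; a web 10 mm thick runs between them, centred on the flange width.

B is a run of 7 identical solid stair steps. Each tread is 1150×271 mm and each step block is 195 mm high. Step 1 rests on the floor; step k is offset from step 1 by (k−1)×271 mm in y and (k−1)×195 mm in z.

The staircase is on the floor beside the I-beam on its +y side.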